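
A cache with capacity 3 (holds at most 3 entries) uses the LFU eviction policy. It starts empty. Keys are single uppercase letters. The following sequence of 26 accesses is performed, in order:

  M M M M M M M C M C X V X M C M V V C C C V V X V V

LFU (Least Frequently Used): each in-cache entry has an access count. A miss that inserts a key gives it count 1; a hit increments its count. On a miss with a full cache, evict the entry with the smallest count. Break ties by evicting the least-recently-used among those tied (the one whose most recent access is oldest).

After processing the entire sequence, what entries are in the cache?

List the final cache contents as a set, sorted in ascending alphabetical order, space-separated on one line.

LFU simulation (capacity=3):
  1. access M: MISS. Cache: [M(c=1)]
  2. access M: HIT, count now 2. Cache: [M(c=2)]
  3. access M: HIT, count now 3. Cache: [M(c=3)]
  4. access M: HIT, count now 4. Cache: [M(c=4)]
  5. access M: HIT, count now 5. Cache: [M(c=5)]
  6. access M: HIT, count now 6. Cache: [M(c=6)]
  7. access M: HIT, count now 7. Cache: [M(c=7)]
  8. access C: MISS. Cache: [C(c=1) M(c=7)]
  9. access M: HIT, count now 8. Cache: [C(c=1) M(c=8)]
  10. access C: HIT, count now 2. Cache: [C(c=2) M(c=8)]
  11. access X: MISS. Cache: [X(c=1) C(c=2) M(c=8)]
  12. access V: MISS, evict X(c=1). Cache: [V(c=1) C(c=2) M(c=8)]
  13. access X: MISS, evict V(c=1). Cache: [X(c=1) C(c=2) M(c=8)]
  14. access M: HIT, count now 9. Cache: [X(c=1) C(c=2) M(c=9)]
  15. access C: HIT, count now 3. Cache: [X(c=1) C(c=3) M(c=9)]
  16. access M: HIT, count now 10. Cache: [X(c=1) C(c=3) M(c=10)]
  17. access V: MISS, evict X(c=1). Cache: [V(c=1) C(c=3) M(c=10)]
  18. access V: HIT, count now 2. Cache: [V(c=2) C(c=3) M(c=10)]
  19. access C: HIT, count now 4. Cache: [V(c=2) C(c=4) M(c=10)]
  20. access C: HIT, count now 5. Cache: [V(c=2) C(c=5) M(c=10)]
  21. access C: HIT, count now 6. Cache: [V(c=2) C(c=6) M(c=10)]
  22. access V: HIT, count now 3. Cache: [V(c=3) C(c=6) M(c=10)]
  23. access V: HIT, count now 4. Cache: [V(c=4) C(c=6) M(c=10)]
  24. access X: MISS, evict V(c=4). Cache: [X(c=1) C(c=6) M(c=10)]
  25. access V: MISS, evict X(c=1). Cache: [V(c=1) C(c=6) M(c=10)]
  26. access V: HIT, count now 2. Cache: [V(c=2) C(c=6) M(c=10)]
Total: 18 hits, 8 misses, 5 evictions

Answer: C M V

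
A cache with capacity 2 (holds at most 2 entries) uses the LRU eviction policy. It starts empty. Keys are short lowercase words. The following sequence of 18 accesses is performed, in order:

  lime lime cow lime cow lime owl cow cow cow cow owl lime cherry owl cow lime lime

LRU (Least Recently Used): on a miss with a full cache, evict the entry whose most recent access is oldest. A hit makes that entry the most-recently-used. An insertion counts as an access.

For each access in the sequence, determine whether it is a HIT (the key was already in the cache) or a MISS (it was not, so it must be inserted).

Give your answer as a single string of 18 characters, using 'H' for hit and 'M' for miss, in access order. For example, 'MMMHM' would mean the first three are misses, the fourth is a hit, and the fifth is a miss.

LRU simulation (capacity=2):
  1. access lime: MISS. Cache (LRU->MRU): [lime]
  2. access lime: HIT. Cache (LRU->MRU): [lime]
  3. access cow: MISS. Cache (LRU->MRU): [lime cow]
  4. access lime: HIT. Cache (LRU->MRU): [cow lime]
  5. access cow: HIT. Cache (LRU->MRU): [lime cow]
  6. access lime: HIT. Cache (LRU->MRU): [cow lime]
  7. access owl: MISS, evict cow. Cache (LRU->MRU): [lime owl]
  8. access cow: MISS, evict lime. Cache (LRU->MRU): [owl cow]
  9. access cow: HIT. Cache (LRU->MRU): [owl cow]
  10. access cow: HIT. Cache (LRU->MRU): [owl cow]
  11. access cow: HIT. Cache (LRU->MRU): [owl cow]
  12. access owl: HIT. Cache (LRU->MRU): [cow owl]
  13. access lime: MISS, evict cow. Cache (LRU->MRU): [owl lime]
  14. access cherry: MISS, evict owl. Cache (LRU->MRU): [lime cherry]
  15. access owl: MISS, evict lime. Cache (LRU->MRU): [cherry owl]
  16. access cow: MISS, evict cherry. Cache (LRU->MRU): [owl cow]
  17. access lime: MISS, evict owl. Cache (LRU->MRU): [cow lime]
  18. access lime: HIT. Cache (LRU->MRU): [cow lime]
Total: 9 hits, 9 misses, 7 evictions

Answer: MHMHHHMMHHHHMMMMMH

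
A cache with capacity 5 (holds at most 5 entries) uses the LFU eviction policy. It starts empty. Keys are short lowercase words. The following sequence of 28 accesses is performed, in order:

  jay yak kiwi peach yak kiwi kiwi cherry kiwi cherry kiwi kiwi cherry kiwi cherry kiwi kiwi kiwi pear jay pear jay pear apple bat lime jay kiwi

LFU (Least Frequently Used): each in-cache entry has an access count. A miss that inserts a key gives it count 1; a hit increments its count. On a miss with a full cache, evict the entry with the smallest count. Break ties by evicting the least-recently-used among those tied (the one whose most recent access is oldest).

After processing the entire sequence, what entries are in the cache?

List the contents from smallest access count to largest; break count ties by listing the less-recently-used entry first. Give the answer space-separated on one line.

LFU simulation (capacity=5):
  1. access jay: MISS. Cache: [jay(c=1)]
  2. access yak: MISS. Cache: [jay(c=1) yak(c=1)]
  3. access kiwi: MISS. Cache: [jay(c=1) yak(c=1) kiwi(c=1)]
  4. access peach: MISS. Cache: [jay(c=1) yak(c=1) kiwi(c=1) peach(c=1)]
  5. access yak: HIT, count now 2. Cache: [jay(c=1) kiwi(c=1) peach(c=1) yak(c=2)]
  6. access kiwi: HIT, count now 2. Cache: [jay(c=1) peach(c=1) yak(c=2) kiwi(c=2)]
  7. access kiwi: HIT, count now 3. Cache: [jay(c=1) peach(c=1) yak(c=2) kiwi(c=3)]
  8. access cherry: MISS. Cache: [jay(c=1) peach(c=1) cherry(c=1) yak(c=2) kiwi(c=3)]
  9. access kiwi: HIT, count now 4. Cache: [jay(c=1) peach(c=1) cherry(c=1) yak(c=2) kiwi(c=4)]
  10. access cherry: HIT, count now 2. Cache: [jay(c=1) peach(c=1) yak(c=2) cherry(c=2) kiwi(c=4)]
  11. access kiwi: HIT, count now 5. Cache: [jay(c=1) peach(c=1) yak(c=2) cherry(c=2) kiwi(c=5)]
  12. access kiwi: HIT, count now 6. Cache: [jay(c=1) peach(c=1) yak(c=2) cherry(c=2) kiwi(c=6)]
  13. access cherry: HIT, count now 3. Cache: [jay(c=1) peach(c=1) yak(c=2) cherry(c=3) kiwi(c=6)]
  14. access kiwi: HIT, count now 7. Cache: [jay(c=1) peach(c=1) yak(c=2) cherry(c=3) kiwi(c=7)]
  15. access cherry: HIT, count now 4. Cache: [jay(c=1) peach(c=1) yak(c=2) cherry(c=4) kiwi(c=7)]
  16. access kiwi: HIT, count now 8. Cache: [jay(c=1) peach(c=1) yak(c=2) cherry(c=4) kiwi(c=8)]
  17. access kiwi: HIT, count now 9. Cache: [jay(c=1) peach(c=1) yak(c=2) cherry(c=4) kiwi(c=9)]
  18. access kiwi: HIT, count now 10. Cache: [jay(c=1) peach(c=1) yak(c=2) cherry(c=4) kiwi(c=10)]
  19. access pear: MISS, evict jay(c=1). Cache: [peach(c=1) pear(c=1) yak(c=2) cherry(c=4) kiwi(c=10)]
  20. access jay: MISS, evict peach(c=1). Cache: [pear(c=1) jay(c=1) yak(c=2) cherry(c=4) kiwi(c=10)]
  21. access pear: HIT, count now 2. Cache: [jay(c=1) yak(c=2) pear(c=2) cherry(c=4) kiwi(c=10)]
  22. access jay: HIT, count now 2. Cache: [yak(c=2) pear(c=2) jay(c=2) cherry(c=4) kiwi(c=10)]
  23. access pear: HIT, count now 3. Cache: [yak(c=2) jay(c=2) pear(c=3) cherry(c=4) kiwi(c=10)]
  24. access apple: MISS, evict yak(c=2). Cache: [apple(c=1) jay(c=2) pear(c=3) cherry(c=4) kiwi(c=10)]
  25. access bat: MISS, evict apple(c=1). Cache: [bat(c=1) jay(c=2) pear(c=3) cherry(c=4) kiwi(c=10)]
  26. access lime: MISS, evict bat(c=1). Cache: [lime(c=1) jay(c=2) pear(c=3) cherry(c=4) kiwi(c=10)]
  27. access jay: HIT, count now 3. Cache: [lime(c=1) pear(c=3) jay(c=3) cherry(c=4) kiwi(c=10)]
  28. access kiwi: HIT, count now 11. Cache: [lime(c=1) pear(c=3) jay(c=3) cherry(c=4) kiwi(c=11)]
Total: 18 hits, 10 misses, 5 evictions

Answer: lime pear jay cherry kiwi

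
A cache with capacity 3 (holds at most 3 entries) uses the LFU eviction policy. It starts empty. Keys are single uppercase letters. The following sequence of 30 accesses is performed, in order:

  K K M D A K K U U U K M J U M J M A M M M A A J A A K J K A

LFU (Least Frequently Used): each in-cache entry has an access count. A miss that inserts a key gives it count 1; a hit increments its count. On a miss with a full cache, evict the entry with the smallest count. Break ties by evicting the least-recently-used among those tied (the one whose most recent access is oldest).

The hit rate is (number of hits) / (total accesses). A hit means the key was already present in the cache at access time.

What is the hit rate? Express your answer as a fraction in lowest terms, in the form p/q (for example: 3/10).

Answer: 13/30

Derivation:
LFU simulation (capacity=3):
  1. access K: MISS. Cache: [K(c=1)]
  2. access K: HIT, count now 2. Cache: [K(c=2)]
  3. access M: MISS. Cache: [M(c=1) K(c=2)]
  4. access D: MISS. Cache: [M(c=1) D(c=1) K(c=2)]
  5. access A: MISS, evict M(c=1). Cache: [D(c=1) A(c=1) K(c=2)]
  6. access K: HIT, count now 3. Cache: [D(c=1) A(c=1) K(c=3)]
  7. access K: HIT, count now 4. Cache: [D(c=1) A(c=1) K(c=4)]
  8. access U: MISS, evict D(c=1). Cache: [A(c=1) U(c=1) K(c=4)]
  9. access U: HIT, count now 2. Cache: [A(c=1) U(c=2) K(c=4)]
  10. access U: HIT, count now 3. Cache: [A(c=1) U(c=3) K(c=4)]
  11. access K: HIT, count now 5. Cache: [A(c=1) U(c=3) K(c=5)]
  12. access M: MISS, evict A(c=1). Cache: [M(c=1) U(c=3) K(c=5)]
  13. access J: MISS, evict M(c=1). Cache: [J(c=1) U(c=3) K(c=5)]
  14. access U: HIT, count now 4. Cache: [J(c=1) U(c=4) K(c=5)]
  15. access M: MISS, evict J(c=1). Cache: [M(c=1) U(c=4) K(c=5)]
  16. access J: MISS, evict M(c=1). Cache: [J(c=1) U(c=4) K(c=5)]
  17. access M: MISS, evict J(c=1). Cache: [M(c=1) U(c=4) K(c=5)]
  18. access A: MISS, evict M(c=1). Cache: [A(c=1) U(c=4) K(c=5)]
  19. access M: MISS, evict A(c=1). Cache: [M(c=1) U(c=4) K(c=5)]
  20. access M: HIT, count now 2. Cache: [M(c=2) U(c=4) K(c=5)]
  21. access M: HIT, count now 3. Cache: [M(c=3) U(c=4) K(c=5)]
  22. access A: MISS, evict M(c=3). Cache: [A(c=1) U(c=4) K(c=5)]
  23. access A: HIT, count now 2. Cache: [A(c=2) U(c=4) K(c=5)]
  24. access J: MISS, evict A(c=2). Cache: [J(c=1) U(c=4) K(c=5)]
  25. access A: MISS, evict J(c=1). Cache: [A(c=1) U(c=4) K(c=5)]
  26. access A: HIT, count now 2. Cache: [A(c=2) U(c=4) K(c=5)]
  27. access K: HIT, count now 6. Cache: [A(c=2) U(c=4) K(c=6)]
  28. access J: MISS, evict A(c=2). Cache: [J(c=1) U(c=4) K(c=6)]
  29. access K: HIT, count now 7. Cache: [J(c=1) U(c=4) K(c=7)]
  30. access A: MISS, evict J(c=1). Cache: [A(c=1) U(c=4) K(c=7)]
Total: 13 hits, 17 misses, 14 evictions

Hit rate = 13/30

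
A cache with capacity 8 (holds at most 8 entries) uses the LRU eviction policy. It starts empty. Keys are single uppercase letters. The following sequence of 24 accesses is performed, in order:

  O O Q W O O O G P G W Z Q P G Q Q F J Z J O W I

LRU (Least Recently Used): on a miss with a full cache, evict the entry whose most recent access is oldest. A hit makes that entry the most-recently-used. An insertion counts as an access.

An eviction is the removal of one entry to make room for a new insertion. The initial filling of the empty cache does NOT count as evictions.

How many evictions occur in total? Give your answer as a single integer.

Answer: 1

Derivation:
LRU simulation (capacity=8):
  1. access O: MISS. Cache (LRU->MRU): [O]
  2. access O: HIT. Cache (LRU->MRU): [O]
  3. access Q: MISS. Cache (LRU->MRU): [O Q]
  4. access W: MISS. Cache (LRU->MRU): [O Q W]
  5. access O: HIT. Cache (LRU->MRU): [Q W O]
  6. access O: HIT. Cache (LRU->MRU): [Q W O]
  7. access O: HIT. Cache (LRU->MRU): [Q W O]
  8. access G: MISS. Cache (LRU->MRU): [Q W O G]
  9. access P: MISS. Cache (LRU->MRU): [Q W O G P]
  10. access G: HIT. Cache (LRU->MRU): [Q W O P G]
  11. access W: HIT. Cache (LRU->MRU): [Q O P G W]
  12. access Z: MISS. Cache (LRU->MRU): [Q O P G W Z]
  13. access Q: HIT. Cache (LRU->MRU): [O P G W Z Q]
  14. access P: HIT. Cache (LRU->MRU): [O G W Z Q P]
  15. access G: HIT. Cache (LRU->MRU): [O W Z Q P G]
  16. access Q: HIT. Cache (LRU->MRU): [O W Z P G Q]
  17. access Q: HIT. Cache (LRU->MRU): [O W Z P G Q]
  18. access F: MISS. Cache (LRU->MRU): [O W Z P G Q F]
  19. access J: MISS. Cache (LRU->MRU): [O W Z P G Q F J]
  20. access Z: HIT. Cache (LRU->MRU): [O W P G Q F J Z]
  21. access J: HIT. Cache (LRU->MRU): [O W P G Q F Z J]
  22. access O: HIT. Cache (LRU->MRU): [W P G Q F Z J O]
  23. access W: HIT. Cache (LRU->MRU): [P G Q F Z J O W]
  24. access I: MISS, evict P. Cache (LRU->MRU): [G Q F Z J O W I]
Total: 15 hits, 9 misses, 1 evictions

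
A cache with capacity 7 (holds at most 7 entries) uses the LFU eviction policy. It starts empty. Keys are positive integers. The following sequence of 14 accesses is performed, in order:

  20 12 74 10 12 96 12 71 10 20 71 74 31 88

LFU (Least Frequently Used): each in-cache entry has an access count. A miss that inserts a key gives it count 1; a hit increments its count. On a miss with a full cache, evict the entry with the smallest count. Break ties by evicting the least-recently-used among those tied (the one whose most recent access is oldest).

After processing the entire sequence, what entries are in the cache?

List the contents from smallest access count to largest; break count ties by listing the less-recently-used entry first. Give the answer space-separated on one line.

Answer: 31 88 10 20 71 74 12

Derivation:
LFU simulation (capacity=7):
  1. access 20: MISS. Cache: [20(c=1)]
  2. access 12: MISS. Cache: [20(c=1) 12(c=1)]
  3. access 74: MISS. Cache: [20(c=1) 12(c=1) 74(c=1)]
  4. access 10: MISS. Cache: [20(c=1) 12(c=1) 74(c=1) 10(c=1)]
  5. access 12: HIT, count now 2. Cache: [20(c=1) 74(c=1) 10(c=1) 12(c=2)]
  6. access 96: MISS. Cache: [20(c=1) 74(c=1) 10(c=1) 96(c=1) 12(c=2)]
  7. access 12: HIT, count now 3. Cache: [20(c=1) 74(c=1) 10(c=1) 96(c=1) 12(c=3)]
  8. access 71: MISS. Cache: [20(c=1) 74(c=1) 10(c=1) 96(c=1) 71(c=1) 12(c=3)]
  9. access 10: HIT, count now 2. Cache: [20(c=1) 74(c=1) 96(c=1) 71(c=1) 10(c=2) 12(c=3)]
  10. access 20: HIT, count now 2. Cache: [74(c=1) 96(c=1) 71(c=1) 10(c=2) 20(c=2) 12(c=3)]
  11. access 71: HIT, count now 2. Cache: [74(c=1) 96(c=1) 10(c=2) 20(c=2) 71(c=2) 12(c=3)]
  12. access 74: HIT, count now 2. Cache: [96(c=1) 10(c=2) 20(c=2) 71(c=2) 74(c=2) 12(c=3)]
  13. access 31: MISS. Cache: [96(c=1) 31(c=1) 10(c=2) 20(c=2) 71(c=2) 74(c=2) 12(c=3)]
  14. access 88: MISS, evict 96(c=1). Cache: [31(c=1) 88(c=1) 10(c=2) 20(c=2) 71(c=2) 74(c=2) 12(c=3)]
Total: 6 hits, 8 misses, 1 evictions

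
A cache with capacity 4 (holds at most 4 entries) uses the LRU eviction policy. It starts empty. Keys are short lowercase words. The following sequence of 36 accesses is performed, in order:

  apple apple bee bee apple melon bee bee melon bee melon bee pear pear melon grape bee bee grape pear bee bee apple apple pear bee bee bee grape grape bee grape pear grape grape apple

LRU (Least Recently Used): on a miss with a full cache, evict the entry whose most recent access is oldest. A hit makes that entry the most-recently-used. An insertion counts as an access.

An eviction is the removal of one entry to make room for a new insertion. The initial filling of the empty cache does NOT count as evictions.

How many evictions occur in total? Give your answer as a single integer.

Answer: 2

Derivation:
LRU simulation (capacity=4):
  1. access apple: MISS. Cache (LRU->MRU): [apple]
  2. access apple: HIT. Cache (LRU->MRU): [apple]
  3. access bee: MISS. Cache (LRU->MRU): [apple bee]
  4. access bee: HIT. Cache (LRU->MRU): [apple bee]
  5. access apple: HIT. Cache (LRU->MRU): [bee apple]
  6. access melon: MISS. Cache (LRU->MRU): [bee apple melon]
  7. access bee: HIT. Cache (LRU->MRU): [apple melon bee]
  8. access bee: HIT. Cache (LRU->MRU): [apple melon bee]
  9. access melon: HIT. Cache (LRU->MRU): [apple bee melon]
  10. access bee: HIT. Cache (LRU->MRU): [apple melon bee]
  11. access melon: HIT. Cache (LRU->MRU): [apple bee melon]
  12. access bee: HIT. Cache (LRU->MRU): [apple melon bee]
  13. access pear: MISS. Cache (LRU->MRU): [apple melon bee pear]
  14. access pear: HIT. Cache (LRU->MRU): [apple melon bee pear]
  15. access melon: HIT. Cache (LRU->MRU): [apple bee pear melon]
  16. access grape: MISS, evict apple. Cache (LRU->MRU): [bee pear melon grape]
  17. access bee: HIT. Cache (LRU->MRU): [pear melon grape bee]
  18. access bee: HIT. Cache (LRU->MRU): [pear melon grape bee]
  19. access grape: HIT. Cache (LRU->MRU): [pear melon bee grape]
  20. access pear: HIT. Cache (LRU->MRU): [melon bee grape pear]
  21. access bee: HIT. Cache (LRU->MRU): [melon grape pear bee]
  22. access bee: HIT. Cache (LRU->MRU): [melon grape pear bee]
  23. access apple: MISS, evict melon. Cache (LRU->MRU): [grape pear bee apple]
  24. access apple: HIT. Cache (LRU->MRU): [grape pear bee apple]
  25. access pear: HIT. Cache (LRU->MRU): [grape bee apple pear]
  26. access bee: HIT. Cache (LRU->MRU): [grape apple pear bee]
  27. access bee: HIT. Cache (LRU->MRU): [grape apple pear bee]
  28. access bee: HIT. Cache (LRU->MRU): [grape apple pear bee]
  29. access grape: HIT. Cache (LRU->MRU): [apple pear bee grape]
  30. access grape: HIT. Cache (LRU->MRU): [apple pear bee grape]
  31. access bee: HIT. Cache (LRU->MRU): [apple pear grape bee]
  32. access grape: HIT. Cache (LRU->MRU): [apple pear bee grape]
  33. access pear: HIT. Cache (LRU->MRU): [apple bee grape pear]
  34. access grape: HIT. Cache (LRU->MRU): [apple bee pear grape]
  35. access grape: HIT. Cache (LRU->MRU): [apple bee pear grape]
  36. access apple: HIT. Cache (LRU->MRU): [bee pear grape apple]
Total: 30 hits, 6 misses, 2 evictions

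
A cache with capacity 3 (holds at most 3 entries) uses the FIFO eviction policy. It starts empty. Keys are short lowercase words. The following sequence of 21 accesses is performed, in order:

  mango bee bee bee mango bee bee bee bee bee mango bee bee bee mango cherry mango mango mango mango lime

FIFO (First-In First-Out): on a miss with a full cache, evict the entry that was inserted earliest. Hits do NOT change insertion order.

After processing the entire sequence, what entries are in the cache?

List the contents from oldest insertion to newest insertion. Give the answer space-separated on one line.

FIFO simulation (capacity=3):
  1. access mango: MISS. Cache (old->new): [mango]
  2. access bee: MISS. Cache (old->new): [mango bee]
  3. access bee: HIT. Cache (old->new): [mango bee]
  4. access bee: HIT. Cache (old->new): [mango bee]
  5. access mango: HIT. Cache (old->new): [mango bee]
  6. access bee: HIT. Cache (old->new): [mango bee]
  7. access bee: HIT. Cache (old->new): [mango bee]
  8. access bee: HIT. Cache (old->new): [mango bee]
  9. access bee: HIT. Cache (old->new): [mango bee]
  10. access bee: HIT. Cache (old->new): [mango bee]
  11. access mango: HIT. Cache (old->new): [mango bee]
  12. access bee: HIT. Cache (old->new): [mango bee]
  13. access bee: HIT. Cache (old->new): [mango bee]
  14. access bee: HIT. Cache (old->new): [mango bee]
  15. access mango: HIT. Cache (old->new): [mango bee]
  16. access cherry: MISS. Cache (old->new): [mango bee cherry]
  17. access mango: HIT. Cache (old->new): [mango bee cherry]
  18. access mango: HIT. Cache (old->new): [mango bee cherry]
  19. access mango: HIT. Cache (old->new): [mango bee cherry]
  20. access mango: HIT. Cache (old->new): [mango bee cherry]
  21. access lime: MISS, evict mango. Cache (old->new): [bee cherry lime]
Total: 17 hits, 4 misses, 1 evictions

Answer: bee cherry lime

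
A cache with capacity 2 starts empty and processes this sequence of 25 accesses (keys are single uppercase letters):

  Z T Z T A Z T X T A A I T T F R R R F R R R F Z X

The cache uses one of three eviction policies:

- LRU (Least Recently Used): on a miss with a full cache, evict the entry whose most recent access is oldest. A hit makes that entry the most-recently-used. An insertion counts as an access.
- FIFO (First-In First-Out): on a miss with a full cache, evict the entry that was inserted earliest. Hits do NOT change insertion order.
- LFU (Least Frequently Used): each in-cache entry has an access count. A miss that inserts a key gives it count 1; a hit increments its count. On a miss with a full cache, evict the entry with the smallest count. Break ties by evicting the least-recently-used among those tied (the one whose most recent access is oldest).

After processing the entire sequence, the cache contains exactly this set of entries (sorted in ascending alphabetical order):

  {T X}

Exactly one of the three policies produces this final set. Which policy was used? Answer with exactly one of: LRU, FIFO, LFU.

Simulating under each policy and comparing final sets:
  LRU: final set = {X Z} -> differs
  FIFO: final set = {X Z} -> differs
  LFU: final set = {T X} -> MATCHES target
Only LFU produces the target set.

Answer: LFU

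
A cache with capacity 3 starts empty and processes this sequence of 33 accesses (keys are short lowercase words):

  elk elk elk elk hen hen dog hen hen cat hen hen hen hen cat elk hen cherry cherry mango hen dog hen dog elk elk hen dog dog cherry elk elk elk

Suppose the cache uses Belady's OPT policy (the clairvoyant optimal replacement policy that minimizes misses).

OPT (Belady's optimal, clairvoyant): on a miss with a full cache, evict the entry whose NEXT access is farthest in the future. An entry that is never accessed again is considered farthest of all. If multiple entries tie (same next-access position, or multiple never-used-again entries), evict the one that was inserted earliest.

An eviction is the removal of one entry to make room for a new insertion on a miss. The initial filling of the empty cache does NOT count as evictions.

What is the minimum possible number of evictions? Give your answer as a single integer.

OPT (Belady) simulation (capacity=3):
  1. access elk: MISS. Cache: [elk]
  2. access elk: HIT. Next use of elk: step 3. Cache: [elk]
  3. access elk: HIT. Next use of elk: step 4. Cache: [elk]
  4. access elk: HIT. Next use of elk: step 16. Cache: [elk]
  5. access hen: MISS. Cache: [elk hen]
  6. access hen: HIT. Next use of hen: step 8. Cache: [elk hen]
  7. access dog: MISS. Cache: [elk hen dog]
  8. access hen: HIT. Next use of hen: step 9. Cache: [elk hen dog]
  9. access hen: HIT. Next use of hen: step 11. Cache: [elk hen dog]
  10. access cat: MISS, evict dog (next use: step 22). Cache: [elk hen cat]
  11. access hen: HIT. Next use of hen: step 12. Cache: [elk hen cat]
  12. access hen: HIT. Next use of hen: step 13. Cache: [elk hen cat]
  13. access hen: HIT. Next use of hen: step 14. Cache: [elk hen cat]
  14. access hen: HIT. Next use of hen: step 17. Cache: [elk hen cat]
  15. access cat: HIT. Next use of cat: never. Cache: [elk hen cat]
  16. access elk: HIT. Next use of elk: step 25. Cache: [elk hen cat]
  17. access hen: HIT. Next use of hen: step 21. Cache: [elk hen cat]
  18. access cherry: MISS, evict cat (next use: never). Cache: [elk hen cherry]
  19. access cherry: HIT. Next use of cherry: step 30. Cache: [elk hen cherry]
  20. access mango: MISS, evict cherry (next use: step 30). Cache: [elk hen mango]
  21. access hen: HIT. Next use of hen: step 23. Cache: [elk hen mango]
  22. access dog: MISS, evict mango (next use: never). Cache: [elk hen dog]
  23. access hen: HIT. Next use of hen: step 27. Cache: [elk hen dog]
  24. access dog: HIT. Next use of dog: step 28. Cache: [elk hen dog]
  25. access elk: HIT. Next use of elk: step 26. Cache: [elk hen dog]
  26. access elk: HIT. Next use of elk: step 31. Cache: [elk hen dog]
  27. access hen: HIT. Next use of hen: never. Cache: [elk hen dog]
  28. access dog: HIT. Next use of dog: step 29. Cache: [elk hen dog]
  29. access dog: HIT. Next use of dog: never. Cache: [elk hen dog]
  30. access cherry: MISS, evict hen (next use: never). Cache: [elk dog cherry]
  31. access elk: HIT. Next use of elk: step 32. Cache: [elk dog cherry]
  32. access elk: HIT. Next use of elk: step 33. Cache: [elk dog cherry]
  33. access elk: HIT. Next use of elk: never. Cache: [elk dog cherry]
Total: 25 hits, 8 misses, 5 evictions

Answer: 5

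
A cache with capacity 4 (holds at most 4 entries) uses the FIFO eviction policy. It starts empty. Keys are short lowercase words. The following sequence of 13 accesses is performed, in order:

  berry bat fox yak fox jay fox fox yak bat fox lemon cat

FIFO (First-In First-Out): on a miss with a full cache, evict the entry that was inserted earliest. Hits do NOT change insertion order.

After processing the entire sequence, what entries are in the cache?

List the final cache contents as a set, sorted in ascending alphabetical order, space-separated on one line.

FIFO simulation (capacity=4):
  1. access berry: MISS. Cache (old->new): [berry]
  2. access bat: MISS. Cache (old->new): [berry bat]
  3. access fox: MISS. Cache (old->new): [berry bat fox]
  4. access yak: MISS. Cache (old->new): [berry bat fox yak]
  5. access fox: HIT. Cache (old->new): [berry bat fox yak]
  6. access jay: MISS, evict berry. Cache (old->new): [bat fox yak jay]
  7. access fox: HIT. Cache (old->new): [bat fox yak jay]
  8. access fox: HIT. Cache (old->new): [bat fox yak jay]
  9. access yak: HIT. Cache (old->new): [bat fox yak jay]
  10. access bat: HIT. Cache (old->new): [bat fox yak jay]
  11. access fox: HIT. Cache (old->new): [bat fox yak jay]
  12. access lemon: MISS, evict bat. Cache (old->new): [fox yak jay lemon]
  13. access cat: MISS, evict fox. Cache (old->new): [yak jay lemon cat]
Total: 6 hits, 7 misses, 3 evictions

Answer: cat jay lemon yak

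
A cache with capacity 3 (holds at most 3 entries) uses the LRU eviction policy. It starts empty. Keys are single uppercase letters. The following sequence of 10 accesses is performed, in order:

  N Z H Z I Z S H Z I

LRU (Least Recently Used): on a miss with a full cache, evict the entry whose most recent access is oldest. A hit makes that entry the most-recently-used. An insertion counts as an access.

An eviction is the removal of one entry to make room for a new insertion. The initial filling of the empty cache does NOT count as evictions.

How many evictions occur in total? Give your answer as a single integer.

Answer: 4

Derivation:
LRU simulation (capacity=3):
  1. access N: MISS. Cache (LRU->MRU): [N]
  2. access Z: MISS. Cache (LRU->MRU): [N Z]
  3. access H: MISS. Cache (LRU->MRU): [N Z H]
  4. access Z: HIT. Cache (LRU->MRU): [N H Z]
  5. access I: MISS, evict N. Cache (LRU->MRU): [H Z I]
  6. access Z: HIT. Cache (LRU->MRU): [H I Z]
  7. access S: MISS, evict H. Cache (LRU->MRU): [I Z S]
  8. access H: MISS, evict I. Cache (LRU->MRU): [Z S H]
  9. access Z: HIT. Cache (LRU->MRU): [S H Z]
  10. access I: MISS, evict S. Cache (LRU->MRU): [H Z I]
Total: 3 hits, 7 misses, 4 evictions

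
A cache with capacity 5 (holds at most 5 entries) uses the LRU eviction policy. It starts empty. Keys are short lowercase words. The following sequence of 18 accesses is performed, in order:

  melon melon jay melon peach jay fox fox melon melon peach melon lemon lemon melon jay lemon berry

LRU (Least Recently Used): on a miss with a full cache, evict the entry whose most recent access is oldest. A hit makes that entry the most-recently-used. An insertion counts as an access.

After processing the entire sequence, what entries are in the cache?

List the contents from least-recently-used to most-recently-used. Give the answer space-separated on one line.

Answer: peach melon jay lemon berry

Derivation:
LRU simulation (capacity=5):
  1. access melon: MISS. Cache (LRU->MRU): [melon]
  2. access melon: HIT. Cache (LRU->MRU): [melon]
  3. access jay: MISS. Cache (LRU->MRU): [melon jay]
  4. access melon: HIT. Cache (LRU->MRU): [jay melon]
  5. access peach: MISS. Cache (LRU->MRU): [jay melon peach]
  6. access jay: HIT. Cache (LRU->MRU): [melon peach jay]
  7. access fox: MISS. Cache (LRU->MRU): [melon peach jay fox]
  8. access fox: HIT. Cache (LRU->MRU): [melon peach jay fox]
  9. access melon: HIT. Cache (LRU->MRU): [peach jay fox melon]
  10. access melon: HIT. Cache (LRU->MRU): [peach jay fox melon]
  11. access peach: HIT. Cache (LRU->MRU): [jay fox melon peach]
  12. access melon: HIT. Cache (LRU->MRU): [jay fox peach melon]
  13. access lemon: MISS. Cache (LRU->MRU): [jay fox peach melon lemon]
  14. access lemon: HIT. Cache (LRU->MRU): [jay fox peach melon lemon]
  15. access melon: HIT. Cache (LRU->MRU): [jay fox peach lemon melon]
  16. access jay: HIT. Cache (LRU->MRU): [fox peach lemon melon jay]
  17. access lemon: HIT. Cache (LRU->MRU): [fox peach melon jay lemon]
  18. access berry: MISS, evict fox. Cache (LRU->MRU): [peach melon jay lemon berry]
Total: 12 hits, 6 misses, 1 evictions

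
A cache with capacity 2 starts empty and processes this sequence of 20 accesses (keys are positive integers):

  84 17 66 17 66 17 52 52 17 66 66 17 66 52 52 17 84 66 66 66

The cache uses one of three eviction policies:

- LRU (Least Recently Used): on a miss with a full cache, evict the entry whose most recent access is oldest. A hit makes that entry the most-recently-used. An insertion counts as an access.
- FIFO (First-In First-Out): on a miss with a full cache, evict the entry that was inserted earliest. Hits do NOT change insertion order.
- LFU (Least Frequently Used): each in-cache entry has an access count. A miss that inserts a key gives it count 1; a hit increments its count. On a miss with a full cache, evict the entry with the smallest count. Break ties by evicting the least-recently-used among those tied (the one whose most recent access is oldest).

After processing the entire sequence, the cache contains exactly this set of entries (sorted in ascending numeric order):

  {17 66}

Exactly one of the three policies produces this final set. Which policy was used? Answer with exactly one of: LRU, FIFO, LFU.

Answer: LFU

Derivation:
Simulating under each policy and comparing final sets:
  LRU: final set = {66 84} -> differs
  FIFO: final set = {66 84} -> differs
  LFU: final set = {17 66} -> MATCHES target
Only LFU produces the target set.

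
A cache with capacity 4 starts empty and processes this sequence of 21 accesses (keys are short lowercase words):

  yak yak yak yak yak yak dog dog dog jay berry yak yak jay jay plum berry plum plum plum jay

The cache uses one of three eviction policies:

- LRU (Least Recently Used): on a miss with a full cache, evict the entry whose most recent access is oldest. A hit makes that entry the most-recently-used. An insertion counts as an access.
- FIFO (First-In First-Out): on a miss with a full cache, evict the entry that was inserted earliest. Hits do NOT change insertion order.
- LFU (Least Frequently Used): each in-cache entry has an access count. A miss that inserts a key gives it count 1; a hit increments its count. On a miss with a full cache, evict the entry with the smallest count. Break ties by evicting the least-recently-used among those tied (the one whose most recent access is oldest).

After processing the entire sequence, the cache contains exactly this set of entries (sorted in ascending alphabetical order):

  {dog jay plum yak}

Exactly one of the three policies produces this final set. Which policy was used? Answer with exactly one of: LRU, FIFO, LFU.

Answer: LFU

Derivation:
Simulating under each policy and comparing final sets:
  LRU: final set = {berry jay plum yak} -> differs
  FIFO: final set = {berry dog jay plum} -> differs
  LFU: final set = {dog jay plum yak} -> MATCHES target
Only LFU produces the target set.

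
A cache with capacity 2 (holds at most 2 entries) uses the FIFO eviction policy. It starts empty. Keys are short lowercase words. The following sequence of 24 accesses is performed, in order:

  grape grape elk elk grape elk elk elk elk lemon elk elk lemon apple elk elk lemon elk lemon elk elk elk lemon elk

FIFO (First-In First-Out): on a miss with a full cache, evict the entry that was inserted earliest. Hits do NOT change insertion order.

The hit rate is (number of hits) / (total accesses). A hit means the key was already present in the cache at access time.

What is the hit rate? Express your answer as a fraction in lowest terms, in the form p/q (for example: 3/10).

Answer: 3/4

Derivation:
FIFO simulation (capacity=2):
  1. access grape: MISS. Cache (old->new): [grape]
  2. access grape: HIT. Cache (old->new): [grape]
  3. access elk: MISS. Cache (old->new): [grape elk]
  4. access elk: HIT. Cache (old->new): [grape elk]
  5. access grape: HIT. Cache (old->new): [grape elk]
  6. access elk: HIT. Cache (old->new): [grape elk]
  7. access elk: HIT. Cache (old->new): [grape elk]
  8. access elk: HIT. Cache (old->new): [grape elk]
  9. access elk: HIT. Cache (old->new): [grape elk]
  10. access lemon: MISS, evict grape. Cache (old->new): [elk lemon]
  11. access elk: HIT. Cache (old->new): [elk lemon]
  12. access elk: HIT. Cache (old->new): [elk lemon]
  13. access lemon: HIT. Cache (old->new): [elk lemon]
  14. access apple: MISS, evict elk. Cache (old->new): [lemon apple]
  15. access elk: MISS, evict lemon. Cache (old->new): [apple elk]
  16. access elk: HIT. Cache (old->new): [apple elk]
  17. access lemon: MISS, evict apple. Cache (old->new): [elk lemon]
  18. access elk: HIT. Cache (old->new): [elk lemon]
  19. access lemon: HIT. Cache (old->new): [elk lemon]
  20. access elk: HIT. Cache (old->new): [elk lemon]
  21. access elk: HIT. Cache (old->new): [elk lemon]
  22. access elk: HIT. Cache (old->new): [elk lemon]
  23. access lemon: HIT. Cache (old->new): [elk lemon]
  24. access elk: HIT. Cache (old->new): [elk lemon]
Total: 18 hits, 6 misses, 4 evictions

Hit rate = 18/24 = 3/4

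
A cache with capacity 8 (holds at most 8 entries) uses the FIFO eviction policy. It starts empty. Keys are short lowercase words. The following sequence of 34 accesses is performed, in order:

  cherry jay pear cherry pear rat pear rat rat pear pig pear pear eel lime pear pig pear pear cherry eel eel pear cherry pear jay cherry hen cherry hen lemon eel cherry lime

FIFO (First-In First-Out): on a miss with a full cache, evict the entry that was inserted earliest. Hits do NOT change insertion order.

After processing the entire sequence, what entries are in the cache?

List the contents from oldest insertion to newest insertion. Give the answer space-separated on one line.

Answer: pear rat pig eel lime hen lemon cherry

Derivation:
FIFO simulation (capacity=8):
  1. access cherry: MISS. Cache (old->new): [cherry]
  2. access jay: MISS. Cache (old->new): [cherry jay]
  3. access pear: MISS. Cache (old->new): [cherry jay pear]
  4. access cherry: HIT. Cache (old->new): [cherry jay pear]
  5. access pear: HIT. Cache (old->new): [cherry jay pear]
  6. access rat: MISS. Cache (old->new): [cherry jay pear rat]
  7. access pear: HIT. Cache (old->new): [cherry jay pear rat]
  8. access rat: HIT. Cache (old->new): [cherry jay pear rat]
  9. access rat: HIT. Cache (old->new): [cherry jay pear rat]
  10. access pear: HIT. Cache (old->new): [cherry jay pear rat]
  11. access pig: MISS. Cache (old->new): [cherry jay pear rat pig]
  12. access pear: HIT. Cache (old->new): [cherry jay pear rat pig]
  13. access pear: HIT. Cache (old->new): [cherry jay pear rat pig]
  14. access eel: MISS. Cache (old->new): [cherry jay pear rat pig eel]
  15. access lime: MISS. Cache (old->new): [cherry jay pear rat pig eel lime]
  16. access pear: HIT. Cache (old->new): [cherry jay pear rat pig eel lime]
  17. access pig: HIT. Cache (old->new): [cherry jay pear rat pig eel lime]
  18. access pear: HIT. Cache (old->new): [cherry jay pear rat pig eel lime]
  19. access pear: HIT. Cache (old->new): [cherry jay pear rat pig eel lime]
  20. access cherry: HIT. Cache (old->new): [cherry jay pear rat pig eel lime]
  21. access eel: HIT. Cache (old->new): [cherry jay pear rat pig eel lime]
  22. access eel: HIT. Cache (old->new): [cherry jay pear rat pig eel lime]
  23. access pear: HIT. Cache (old->new): [cherry jay pear rat pig eel lime]
  24. access cherry: HIT. Cache (old->new): [cherry jay pear rat pig eel lime]
  25. access pear: HIT. Cache (old->new): [cherry jay pear rat pig eel lime]
  26. access jay: HIT. Cache (old->new): [cherry jay pear rat pig eel lime]
  27. access cherry: HIT. Cache (old->new): [cherry jay pear rat pig eel lime]
  28. access hen: MISS. Cache (old->new): [cherry jay pear rat pig eel lime hen]
  29. access cherry: HIT. Cache (old->new): [cherry jay pear rat pig eel lime hen]
  30. access hen: HIT. Cache (old->new): [cherry jay pear rat pig eel lime hen]
  31. access lemon: MISS, evict cherry. Cache (old->new): [jay pear rat pig eel lime hen lemon]
  32. access eel: HIT. Cache (old->new): [jay pear rat pig eel lime hen lemon]
  33. access cherry: MISS, evict jay. Cache (old->new): [pear rat pig eel lime hen lemon cherry]
  34. access lime: HIT. Cache (old->new): [pear rat pig eel lime hen lemon cherry]
Total: 24 hits, 10 misses, 2 evictions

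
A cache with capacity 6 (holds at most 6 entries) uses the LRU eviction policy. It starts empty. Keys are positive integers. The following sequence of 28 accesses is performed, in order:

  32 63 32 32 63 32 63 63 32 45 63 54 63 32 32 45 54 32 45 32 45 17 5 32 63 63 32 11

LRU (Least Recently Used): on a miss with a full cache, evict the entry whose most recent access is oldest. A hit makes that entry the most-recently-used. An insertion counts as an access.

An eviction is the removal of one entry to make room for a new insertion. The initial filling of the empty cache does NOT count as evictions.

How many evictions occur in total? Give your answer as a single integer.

Answer: 1

Derivation:
LRU simulation (capacity=6):
  1. access 32: MISS. Cache (LRU->MRU): [32]
  2. access 63: MISS. Cache (LRU->MRU): [32 63]
  3. access 32: HIT. Cache (LRU->MRU): [63 32]
  4. access 32: HIT. Cache (LRU->MRU): [63 32]
  5. access 63: HIT. Cache (LRU->MRU): [32 63]
  6. access 32: HIT. Cache (LRU->MRU): [63 32]
  7. access 63: HIT. Cache (LRU->MRU): [32 63]
  8. access 63: HIT. Cache (LRU->MRU): [32 63]
  9. access 32: HIT. Cache (LRU->MRU): [63 32]
  10. access 45: MISS. Cache (LRU->MRU): [63 32 45]
  11. access 63: HIT. Cache (LRU->MRU): [32 45 63]
  12. access 54: MISS. Cache (LRU->MRU): [32 45 63 54]
  13. access 63: HIT. Cache (LRU->MRU): [32 45 54 63]
  14. access 32: HIT. Cache (LRU->MRU): [45 54 63 32]
  15. access 32: HIT. Cache (LRU->MRU): [45 54 63 32]
  16. access 45: HIT. Cache (LRU->MRU): [54 63 32 45]
  17. access 54: HIT. Cache (LRU->MRU): [63 32 45 54]
  18. access 32: HIT. Cache (LRU->MRU): [63 45 54 32]
  19. access 45: HIT. Cache (LRU->MRU): [63 54 32 45]
  20. access 32: HIT. Cache (LRU->MRU): [63 54 45 32]
  21. access 45: HIT. Cache (LRU->MRU): [63 54 32 45]
  22. access 17: MISS. Cache (LRU->MRU): [63 54 32 45 17]
  23. access 5: MISS. Cache (LRU->MRU): [63 54 32 45 17 5]
  24. access 32: HIT. Cache (LRU->MRU): [63 54 45 17 5 32]
  25. access 63: HIT. Cache (LRU->MRU): [54 45 17 5 32 63]
  26. access 63: HIT. Cache (LRU->MRU): [54 45 17 5 32 63]
  27. access 32: HIT. Cache (LRU->MRU): [54 45 17 5 63 32]
  28. access 11: MISS, evict 54. Cache (LRU->MRU): [45 17 5 63 32 11]
Total: 21 hits, 7 misses, 1 evictions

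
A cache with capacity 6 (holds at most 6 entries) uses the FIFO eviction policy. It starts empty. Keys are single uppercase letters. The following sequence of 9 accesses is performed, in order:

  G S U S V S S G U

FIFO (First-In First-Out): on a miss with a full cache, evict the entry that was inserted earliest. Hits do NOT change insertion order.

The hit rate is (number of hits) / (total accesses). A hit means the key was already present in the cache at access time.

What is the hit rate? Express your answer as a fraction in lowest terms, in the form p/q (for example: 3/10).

Answer: 5/9

Derivation:
FIFO simulation (capacity=6):
  1. access G: MISS. Cache (old->new): [G]
  2. access S: MISS. Cache (old->new): [G S]
  3. access U: MISS. Cache (old->new): [G S U]
  4. access S: HIT. Cache (old->new): [G S U]
  5. access V: MISS. Cache (old->new): [G S U V]
  6. access S: HIT. Cache (old->new): [G S U V]
  7. access S: HIT. Cache (old->new): [G S U V]
  8. access G: HIT. Cache (old->new): [G S U V]
  9. access U: HIT. Cache (old->new): [G S U V]
Total: 5 hits, 4 misses, 0 evictions

Hit rate = 5/9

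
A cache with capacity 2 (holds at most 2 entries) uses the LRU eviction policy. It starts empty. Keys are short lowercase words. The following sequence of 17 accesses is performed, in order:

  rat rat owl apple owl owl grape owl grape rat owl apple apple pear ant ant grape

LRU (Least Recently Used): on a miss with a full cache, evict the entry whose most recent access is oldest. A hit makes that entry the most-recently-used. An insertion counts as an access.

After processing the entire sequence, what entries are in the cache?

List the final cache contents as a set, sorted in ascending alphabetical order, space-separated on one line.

Answer: ant grape

Derivation:
LRU simulation (capacity=2):
  1. access rat: MISS. Cache (LRU->MRU): [rat]
  2. access rat: HIT. Cache (LRU->MRU): [rat]
  3. access owl: MISS. Cache (LRU->MRU): [rat owl]
  4. access apple: MISS, evict rat. Cache (LRU->MRU): [owl apple]
  5. access owl: HIT. Cache (LRU->MRU): [apple owl]
  6. access owl: HIT. Cache (LRU->MRU): [apple owl]
  7. access grape: MISS, evict apple. Cache (LRU->MRU): [owl grape]
  8. access owl: HIT. Cache (LRU->MRU): [grape owl]
  9. access grape: HIT. Cache (LRU->MRU): [owl grape]
  10. access rat: MISS, evict owl. Cache (LRU->MRU): [grape rat]
  11. access owl: MISS, evict grape. Cache (LRU->MRU): [rat owl]
  12. access apple: MISS, evict rat. Cache (LRU->MRU): [owl apple]
  13. access apple: HIT. Cache (LRU->MRU): [owl apple]
  14. access pear: MISS, evict owl. Cache (LRU->MRU): [apple pear]
  15. access ant: MISS, evict apple. Cache (LRU->MRU): [pear ant]
  16. access ant: HIT. Cache (LRU->MRU): [pear ant]
  17. access grape: MISS, evict pear. Cache (LRU->MRU): [ant grape]
Total: 7 hits, 10 misses, 8 evictions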